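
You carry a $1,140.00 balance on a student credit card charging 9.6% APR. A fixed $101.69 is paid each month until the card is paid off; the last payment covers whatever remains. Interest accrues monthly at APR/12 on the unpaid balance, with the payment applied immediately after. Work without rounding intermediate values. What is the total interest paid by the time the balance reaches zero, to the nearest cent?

Monthly rate r = 9.6%/12 = 0.8% = 0.008.
Payoff takes n = ⌈−ln(1 − rB₀/P)/ln(1+r)⌉ = ⌈11.792⌉ = 12 payments; the last is $80.65.
Total paid = 11·$101.69 + $80.65 = $1,199.24.
Total interest = total paid − principal = $1,199.24 − $1,140.00 = $59.24.

$59.24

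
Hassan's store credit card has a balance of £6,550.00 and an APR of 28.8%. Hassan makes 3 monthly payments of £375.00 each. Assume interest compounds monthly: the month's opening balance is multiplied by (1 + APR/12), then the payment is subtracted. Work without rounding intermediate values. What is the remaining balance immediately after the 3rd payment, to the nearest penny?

£5,880.79

Monthly rate r = 28.8%/12 = 2.4% = 0.024.
Each month: B ← B·(1+r) − £375.00.
Month 1: interest £157.20; balance after payment £6,332.20.
Month 2: interest £151.97; balance after payment £6,109.17.
Month 3: interest £146.62; balance after payment £5,880.79.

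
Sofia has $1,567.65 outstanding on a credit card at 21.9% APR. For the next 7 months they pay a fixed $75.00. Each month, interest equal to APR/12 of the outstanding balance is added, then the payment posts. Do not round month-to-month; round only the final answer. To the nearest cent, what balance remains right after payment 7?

$1,224.59

Monthly rate r = 21.9%/12 = 1.825% = 0.01825.
Each month: B ← B·(1+r) − $75.00.
Month 1: interest $28.61; balance after payment $1,521.26.
Month 2: interest $27.76; balance after payment $1,474.02.
Month 3: interest $26.90; balance after payment $1,425.92.
Month 4: interest $26.02; balance after payment $1,376.95.
Month 5: interest $25.13; balance after payment $1,327.08.
Month 6: interest $24.22; balance after payment $1,276.30.
Month 7: interest $23.29; balance after payment $1,224.59.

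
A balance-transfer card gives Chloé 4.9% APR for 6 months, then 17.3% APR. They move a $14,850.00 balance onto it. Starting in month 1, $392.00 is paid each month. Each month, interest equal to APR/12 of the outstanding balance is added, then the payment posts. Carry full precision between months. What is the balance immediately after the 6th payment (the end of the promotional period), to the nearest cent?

Promo months 1–6 at r₀ = 4.9%/12 = 0.00408333; months 7+ at r₁ = 17.3%/12 = 0.0144167.
After month 6: iterate B ← B·(1+r₀) − $392.00 for 6 months → $12,841.42.

$12,841.42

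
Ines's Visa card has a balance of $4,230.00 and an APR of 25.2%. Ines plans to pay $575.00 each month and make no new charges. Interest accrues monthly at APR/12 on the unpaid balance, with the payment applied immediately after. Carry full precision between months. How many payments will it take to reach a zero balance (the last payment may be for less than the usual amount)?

Monthly rate r = 25.2%/12 = 2.1% = 0.021.
Recurrence: B ← B·(1+r) − $575.00.
Month 1: interest $88.83; balance after payment $3,743.83.
Month 2: interest $78.62; balance after payment $3,247.45.
Closed form: n = −ln(1 − rB₀/P)/ln(1+r) = −ln(0.84551)/ln(1.021) ≈ 8.075, so the balance reaches zero during payment 9.

9 months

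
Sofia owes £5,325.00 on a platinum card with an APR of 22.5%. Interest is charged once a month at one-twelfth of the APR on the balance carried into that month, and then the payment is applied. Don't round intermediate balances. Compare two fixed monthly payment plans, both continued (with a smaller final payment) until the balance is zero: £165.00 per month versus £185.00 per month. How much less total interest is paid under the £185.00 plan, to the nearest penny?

£525.95

Monthly rate r = 22.5%/12 = 1.875% = 0.01875.
At £165.00/mo: n = ⌈−ln(1 − rB₀/P)/ln(1+r)⌉ = 51 payments (last £3.03); total interest = total paid − £5,325.00 = £2,928.03.
At £185.00/mo: 42 payments (last £142.08); total interest £2,402.08.
Interest saved = £2,928.03 − £2,402.08 = £525.95.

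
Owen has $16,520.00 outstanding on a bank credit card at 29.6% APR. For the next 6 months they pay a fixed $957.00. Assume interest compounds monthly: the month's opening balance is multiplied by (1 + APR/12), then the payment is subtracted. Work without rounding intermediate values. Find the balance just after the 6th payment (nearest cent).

Monthly rate r = 29.6%/12 = 2.46667% = 0.0246667.
Each month: B ← B·(1+r) − $957.00.
Month 1: interest $407.49; balance after payment $15,970.49.
Month 2: interest $393.94; balance after payment $15,407.43.
Month 3: interest $380.05; balance after payment $14,830.48.
Month 4: interest $365.82; balance after payment $14,239.30.
Month 5: interest $351.24; balance after payment $13,633.54.
Month 6: interest $336.29; balance after payment $13,012.83.

$13,012.83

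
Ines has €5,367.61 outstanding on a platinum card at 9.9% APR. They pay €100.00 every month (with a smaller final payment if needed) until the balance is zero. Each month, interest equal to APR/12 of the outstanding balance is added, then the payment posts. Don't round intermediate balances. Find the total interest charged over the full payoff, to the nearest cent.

Monthly rate r = 9.9%/12 = 0.825% = 0.00825.
Payoff takes n = ⌈−ln(1 − rB₀/P)/ln(1+r)⌉ = ⌈71.187⌉ = 72 payments; the last is €18.73.
Total paid = 71·€100.00 + €18.73 = €7,118.73.
Total interest = total paid − principal = €7,118.73 − €5,367.61 = €1,751.12.

€1,751.12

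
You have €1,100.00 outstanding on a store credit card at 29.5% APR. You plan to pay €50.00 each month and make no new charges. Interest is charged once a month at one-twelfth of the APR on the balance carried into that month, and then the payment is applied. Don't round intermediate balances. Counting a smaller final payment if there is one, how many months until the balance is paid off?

33 payments

Monthly rate r = 29.5%/12 = 2.45833% = 0.0245833.
Recurrence: B ← B·(1+r) − €50.00.
Month 1: interest €27.04; balance after payment €1,077.04.
Month 2: interest €26.48; balance after payment €1,053.52.
Closed form: n = −ln(1 − rB₀/P)/ln(1+r) = −ln(0.45917)/ln(1.02458) ≈ 32.049, so the balance reaches zero during payment 33.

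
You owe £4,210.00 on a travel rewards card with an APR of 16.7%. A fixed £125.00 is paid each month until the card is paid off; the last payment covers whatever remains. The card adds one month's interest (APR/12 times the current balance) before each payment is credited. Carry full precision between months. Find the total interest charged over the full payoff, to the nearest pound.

Monthly rate r = 16.7%/12 = 1.39167% = 0.0139167.
Payoff takes n = ⌈−ln(1 − rB₀/P)/ln(1+r)⌉ = ⌈45.761⌉ = 46 payments; the last is £95.31.
Total paid = 45·£125.00 + £95.31 = £5,720.31.
Total interest = total paid − principal = £5,720.31 − £4,210.00 = £1,510.31.

£1,510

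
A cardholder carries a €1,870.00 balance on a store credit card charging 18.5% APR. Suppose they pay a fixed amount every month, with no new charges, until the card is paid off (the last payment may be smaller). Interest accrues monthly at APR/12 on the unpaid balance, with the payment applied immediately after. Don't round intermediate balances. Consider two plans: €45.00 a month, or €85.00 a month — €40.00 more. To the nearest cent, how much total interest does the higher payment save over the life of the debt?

Monthly rate r = 18.5%/12 = 1.54167% = 0.0154167.
At €45.00/mo: n = ⌈−ln(1 − rB₀/P)/ln(1+r)⌉ = 67 payments (last €40.38); total interest = total paid − €1,870.00 = €1,140.38.
At €85.00/mo: 28 payments (last €6.60); total interest €431.60.
Interest saved = €1,140.38 − €431.60 = €708.78.

€708.78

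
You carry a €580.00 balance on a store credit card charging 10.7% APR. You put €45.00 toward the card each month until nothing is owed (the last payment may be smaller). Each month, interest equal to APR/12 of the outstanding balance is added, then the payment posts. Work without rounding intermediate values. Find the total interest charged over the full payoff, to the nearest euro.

€39

Monthly rate r = 10.7%/12 = 0.891667% = 0.00891667.
Payoff takes n = ⌈−ln(1 − rB₀/P)/ln(1+r)⌉ = ⌈13.753⌉ = 14 payments; the last is €33.90.
Total paid = 13·€45.00 + €33.90 = €618.90.
Total interest = total paid − principal = €618.90 − €580.00 = €38.90.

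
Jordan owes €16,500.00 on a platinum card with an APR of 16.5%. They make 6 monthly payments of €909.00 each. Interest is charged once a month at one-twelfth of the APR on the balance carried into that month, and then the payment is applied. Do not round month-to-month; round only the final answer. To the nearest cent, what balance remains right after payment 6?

€12,263.96

Monthly rate r = 16.5%/12 = 1.375% = 0.01375.
Each month: B ← B·(1+r) − €909.00.
Month 1: interest €226.88; balance after payment €15,817.88.
Month 2: interest €217.50; balance after payment €15,126.37.
Month 3: interest €207.99; balance after payment €14,425.36.
Month 4: interest €198.35; balance after payment €13,714.71.
Month 5: interest €188.58; balance after payment €12,994.28.
Month 6: interest €178.67; balance after payment €12,263.96.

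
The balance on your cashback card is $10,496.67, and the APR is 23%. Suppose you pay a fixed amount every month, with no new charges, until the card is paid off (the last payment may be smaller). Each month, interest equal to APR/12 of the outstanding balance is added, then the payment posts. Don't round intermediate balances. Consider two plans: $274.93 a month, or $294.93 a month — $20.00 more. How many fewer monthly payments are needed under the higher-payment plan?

Monthly rate r = 23%/12 = 1.91667% = 0.0191667.
At $274.93/mo: n = ⌈−ln(1 − rB₀/P)/ln(1+r)⌉ = 70 payments (last $86.49); total interest = total paid − $10,496.67 = $8,559.99.
At $294.93/mo: 61 payments (last $110.24); total interest $7,309.37.
Payments saved = 70 − 61 = 9.

9 fewer payments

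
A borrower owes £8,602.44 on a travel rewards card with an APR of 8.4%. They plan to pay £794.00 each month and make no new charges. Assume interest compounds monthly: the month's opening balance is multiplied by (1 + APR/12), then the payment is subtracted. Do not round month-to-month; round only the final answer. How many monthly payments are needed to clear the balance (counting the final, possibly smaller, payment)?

Monthly rate r = 8.4%/12 = 0.7% = 0.007.
Recurrence: B ← B·(1+r) − £794.00.
Month 1: interest £60.22; balance after payment £7,868.66.
Month 2: interest £55.08; balance after payment £7,129.74.
Closed form: n = −ln(1 − rB₀/P)/ln(1+r) = −ln(0.92416)/ln(1.007) ≈ 11.307, so the balance reaches zero during payment 12.

12 months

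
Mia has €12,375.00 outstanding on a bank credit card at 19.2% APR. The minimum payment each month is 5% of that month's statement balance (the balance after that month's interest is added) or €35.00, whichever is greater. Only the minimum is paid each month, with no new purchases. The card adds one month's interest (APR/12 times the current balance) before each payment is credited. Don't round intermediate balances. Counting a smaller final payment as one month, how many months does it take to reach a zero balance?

106 months

Monthly rate r = 19.2%/12 = 1.6% = 0.016.
While 5% of the post-interest balance exceeds €35.00, each month B ← (B·(1+r))·(1 − 0.05), i.e. B shrinks by the factor (1+r)·0.95 = 0.9652.
This holds for months 1–82. Entering month 83 the balance is €677.90; 5% of the post-interest balance is now below €35.00, so the flat €35.00 minimum applies from here.
From month 83 a fixed €35.00 at rate r clears €677.90 in 24 more payments. Total: 82 + 24 = 106 months.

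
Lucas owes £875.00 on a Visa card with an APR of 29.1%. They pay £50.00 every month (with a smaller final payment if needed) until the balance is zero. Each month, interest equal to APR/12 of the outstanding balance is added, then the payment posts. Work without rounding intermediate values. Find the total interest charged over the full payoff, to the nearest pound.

£278

Monthly rate r = 29.1%/12 = 2.425% = 0.02425.
Payoff takes n = ⌈−ln(1 − rB₀/P)/ln(1+r)⌉ = ⌈23.050⌉ = 24 payments; the last is £2.54.
Total paid = 23·£50.00 + £2.54 = £1,152.54.
Total interest = total paid − principal = £1,152.54 − £875.00 = £277.54.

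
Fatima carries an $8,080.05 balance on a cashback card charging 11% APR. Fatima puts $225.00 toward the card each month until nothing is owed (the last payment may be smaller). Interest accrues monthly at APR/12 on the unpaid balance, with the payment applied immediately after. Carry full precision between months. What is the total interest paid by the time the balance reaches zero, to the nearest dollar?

Monthly rate r = 11%/12 = 0.916667% = 0.00916667.
Payoff takes n = ⌈−ln(1 − rB₀/P)/ln(1+r)⌉ = ⌈43.756⌉ = 44 payments; the last is $170.18.
Total paid = 43·$225.00 + $170.18 = $9,845.18.
Total interest = total paid − principal = $9,845.18 − $8,080.05 = $1,765.13.

$1,765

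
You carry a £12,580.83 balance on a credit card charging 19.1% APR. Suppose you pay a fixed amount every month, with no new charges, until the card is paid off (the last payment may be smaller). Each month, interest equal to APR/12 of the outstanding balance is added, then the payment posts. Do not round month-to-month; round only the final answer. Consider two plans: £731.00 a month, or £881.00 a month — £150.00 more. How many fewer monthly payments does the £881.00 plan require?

4 fewer payments

Monthly rate r = 19.1%/12 = 1.59167% = 0.0159167.
At £731.00/mo: n = ⌈−ln(1 − rB₀/P)/ln(1+r)⌉ = 21 payments (last £199.56); total interest = total paid − £12,580.83 = £2,238.73.
At £881.00/mo: 17 payments (last £291.30); total interest £1,806.47.
Payments saved = 21 − 17 = 4.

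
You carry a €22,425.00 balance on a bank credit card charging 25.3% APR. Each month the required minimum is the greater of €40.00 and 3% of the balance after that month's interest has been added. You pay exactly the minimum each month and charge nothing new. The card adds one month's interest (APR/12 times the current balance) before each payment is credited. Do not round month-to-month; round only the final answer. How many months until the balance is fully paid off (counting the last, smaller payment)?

353 months

Monthly rate r = 25.3%/12 = 2.10833% = 0.0210833.
While 3% of the post-interest balance exceeds €40.00, each month B ← (B·(1+r))·(1 − 0.03), i.e. B shrinks by the factor (1+r)·0.97 = 0.99045.
This holds for months 1–297. Entering month 298 the balance is €1,297.51; 3% of the post-interest balance is now below €40.00, so the flat €40.00 minimum applies from here.
From month 298 a fixed €40.00 at rate r clears €1,297.51 in 56 more payments. Total: 297 + 56 = 353 months.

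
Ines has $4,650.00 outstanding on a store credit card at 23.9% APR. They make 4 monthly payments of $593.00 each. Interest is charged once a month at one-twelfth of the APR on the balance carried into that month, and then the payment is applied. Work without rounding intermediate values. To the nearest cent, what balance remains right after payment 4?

$2,587.86

Monthly rate r = 23.9%/12 = 1.99167% = 0.0199167.
Each month: B ← B·(1+r) − $593.00.
Month 1: interest $92.61; balance after payment $4,149.61.
Month 2: interest $82.65; balance after payment $3,639.26.
Month 3: interest $72.48; balance after payment $3,118.74.
Month 4: interest $62.11; balance after payment $2,587.86.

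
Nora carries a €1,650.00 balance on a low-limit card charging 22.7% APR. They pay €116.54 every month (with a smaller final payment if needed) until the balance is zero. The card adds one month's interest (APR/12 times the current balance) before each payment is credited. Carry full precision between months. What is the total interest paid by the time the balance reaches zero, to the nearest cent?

€288.89

Monthly rate r = 22.7%/12 = 1.89167% = 0.0189167.
Payoff takes n = ⌈−ln(1 − rB₀/P)/ln(1+r)⌉ = ⌈16.635⌉ = 17 payments; the last is €74.25.
Total paid = 16·€116.54 + €74.25 = €1,938.89.
Total interest = total paid − principal = €1,938.89 − €1,650.00 = €288.89.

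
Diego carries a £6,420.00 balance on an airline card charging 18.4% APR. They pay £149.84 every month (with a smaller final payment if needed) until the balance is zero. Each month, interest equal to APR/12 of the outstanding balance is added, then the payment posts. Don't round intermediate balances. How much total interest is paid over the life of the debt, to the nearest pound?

£4,116

Monthly rate r = 18.4%/12 = 1.53333% = 0.0153333.
Payoff takes n = ⌈−ln(1 − rB₀/P)/ln(1+r)⌉ = ⌈70.312⌉ = 71 payments; the last is £46.94.
Total paid = 70·£149.84 + £46.94 = £10,535.74.
Total interest = total paid − principal = £10,535.74 − £6,420.00 = £4,115.74.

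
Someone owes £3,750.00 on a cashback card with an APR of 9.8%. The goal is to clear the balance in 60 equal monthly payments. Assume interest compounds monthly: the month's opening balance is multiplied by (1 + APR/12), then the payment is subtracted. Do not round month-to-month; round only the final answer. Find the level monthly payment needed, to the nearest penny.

Monthly rate r = 9.8%/12 = 0.816667% = 0.00816667.
Level-payment amortization: P = B₀·r / (1 − (1+r)^(−n)) = 3750.00·0.00816667 / (1 − 1.00817^(−60)).
Denominator 1 − (1+r)^(−60) = 0.386153262.
P = 30.625 / 0.386153262 ≈ 79.31.

£79.31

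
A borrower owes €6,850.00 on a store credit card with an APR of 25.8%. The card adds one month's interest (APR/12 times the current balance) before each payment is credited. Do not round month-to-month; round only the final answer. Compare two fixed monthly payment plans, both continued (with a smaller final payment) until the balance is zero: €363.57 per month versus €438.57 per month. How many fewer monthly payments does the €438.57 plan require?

Monthly rate r = 25.8%/12 = 2.15% = 0.0215.
At €363.57/mo: n = ⌈−ln(1 − rB₀/P)/ln(1+r)⌉ = 25 payments (last €151.30); total interest = total paid − €6,850.00 = €2,026.98.
At €438.57/mo: 20 payments (last €104.18); total interest €1,587.01.
Payments saved = 25 − 20 = 5.

5 fewer payments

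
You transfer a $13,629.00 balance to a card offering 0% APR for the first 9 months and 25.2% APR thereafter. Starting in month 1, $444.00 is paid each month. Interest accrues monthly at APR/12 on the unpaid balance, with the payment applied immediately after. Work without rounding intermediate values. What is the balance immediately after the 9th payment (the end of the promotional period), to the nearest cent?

Promo months 1–9 at r₀ = 0%/12 = 0; months 10+ at r₁ = 25.2%/12 = 0.021.
After month 9 (no interest yet): B = $13,629.00 − 9·$444.00 = $9,633.00.

$9,633.00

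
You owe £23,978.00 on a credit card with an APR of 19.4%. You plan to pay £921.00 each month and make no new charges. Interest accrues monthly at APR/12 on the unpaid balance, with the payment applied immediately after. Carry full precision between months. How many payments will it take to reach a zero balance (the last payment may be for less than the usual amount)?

Monthly rate r = 19.4%/12 = 1.61667% = 0.0161667.
Recurrence: B ← B·(1+r) − £921.00.
Month 1: interest £387.64; balance after payment £23,444.64.
Month 2: interest £379.02; balance after payment £22,902.67.
Closed form: n = −ln(1 − rB₀/P)/ln(1+r) = −ln(0.5791)/ln(1.01617) ≈ 34.062, so the balance reaches zero during payment 35.

35 payments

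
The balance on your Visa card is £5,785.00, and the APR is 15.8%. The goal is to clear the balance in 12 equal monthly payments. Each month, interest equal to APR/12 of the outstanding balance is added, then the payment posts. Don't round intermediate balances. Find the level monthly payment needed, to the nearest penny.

£524.33

Monthly rate r = 15.8%/12 = 1.31667% = 0.0131667.
Level-payment amortization: P = B₀·r / (1 − (1+r)^(−n)) = 5785.00·0.0131667 / (1 − 1.01317^(−12)).
Denominator 1 − (1+r)^(−12) = 0.145269338.
P = 76.1692 / 0.145269338 ≈ 524.33.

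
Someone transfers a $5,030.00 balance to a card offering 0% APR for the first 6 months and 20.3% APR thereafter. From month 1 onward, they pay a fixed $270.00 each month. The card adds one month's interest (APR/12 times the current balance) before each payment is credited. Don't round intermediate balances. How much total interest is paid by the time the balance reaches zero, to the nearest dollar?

Promo months 1–6 at r₀ = 0%/12 = 0; months 7+ at r₁ = 20.3%/12 = 0.0169167.
After month 6 (no interest yet): B = $5,030.00 − 6·$270.00 = $3,410.00.
Then at r₁ with $270.00/mo: n₂ = −ln(1 − r₁·B/P)/ln(1+r₁) ≈ 14.33 → 15 more payments.
Total paid = 20·$270.00 + $89.06 = $5,489.06; interest = $5,489.06 − $5,030.00 = $459.06.

$459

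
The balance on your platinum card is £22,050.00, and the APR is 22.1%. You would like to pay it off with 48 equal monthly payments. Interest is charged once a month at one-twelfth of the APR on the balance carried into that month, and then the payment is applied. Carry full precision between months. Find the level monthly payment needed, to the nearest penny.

Monthly rate r = 22.1%/12 = 1.84167% = 0.0184167.
Level-payment amortization: P = B₀·r / (1 − (1+r)^(−n)) = 22050.00·0.0184167 / (1 − 1.01842^(−48)).
Denominator 1 − (1+r)^(−48) = 0.583537316.
P = 406.088 / 0.583537316 ≈ 695.91.

£695.91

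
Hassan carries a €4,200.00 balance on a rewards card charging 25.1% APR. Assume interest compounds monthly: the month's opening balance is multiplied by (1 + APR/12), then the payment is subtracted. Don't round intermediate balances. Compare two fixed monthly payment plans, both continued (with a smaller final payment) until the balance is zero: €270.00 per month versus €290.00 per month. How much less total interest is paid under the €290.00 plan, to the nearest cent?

€77.42

Monthly rate r = 25.1%/12 = 2.09167% = 0.0209167.
At €270.00/mo: n = ⌈−ln(1 − rB₀/P)/ln(1+r)⌉ = 20 payments (last €3.61); total interest = total paid − €4,200.00 = €933.61.
At €290.00/mo: 18 payments (last €126.19); total interest €856.19.
Interest saved = €933.61 − €856.19 = €77.42.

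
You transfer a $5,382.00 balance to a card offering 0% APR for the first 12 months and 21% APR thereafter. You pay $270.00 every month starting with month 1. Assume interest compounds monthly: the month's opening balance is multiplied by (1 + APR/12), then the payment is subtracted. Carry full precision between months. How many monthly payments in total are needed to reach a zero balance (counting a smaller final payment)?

21 months

Promo months 1–12 at r₀ = 0%/12 = 0; months 13+ at r₁ = 21%/12 = 0.0175.
After month 12 (no interest yet): B = $5,382.00 − 12·$270.00 = $2,142.00.
Then at r₁ with $270.00/mo: n₂ = −ln(1 − r₁·B/P)/ln(1+r₁) ≈ 8.62 → 9 more payments.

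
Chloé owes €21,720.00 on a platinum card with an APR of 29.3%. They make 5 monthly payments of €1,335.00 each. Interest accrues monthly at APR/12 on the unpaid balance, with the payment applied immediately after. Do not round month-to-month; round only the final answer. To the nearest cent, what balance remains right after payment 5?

Monthly rate r = 29.3%/12 = 2.44167% = 0.0244167.
Each month: B ← B·(1+r) − €1,335.00.
Month 1: interest €530.33; balance after payment €20,915.33.
Month 2: interest €510.68; balance after payment €20,091.01.
Month 3: interest €490.56; balance after payment €19,246.57.
Month 4: interest €469.94; balance after payment €18,381.51.
Month 5: interest €448.82; balance after payment €17,495.32.

€17,495.32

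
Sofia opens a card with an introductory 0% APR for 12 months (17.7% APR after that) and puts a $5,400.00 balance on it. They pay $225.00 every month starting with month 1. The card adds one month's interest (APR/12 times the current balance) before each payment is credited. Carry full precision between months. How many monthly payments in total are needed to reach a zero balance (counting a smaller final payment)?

26 months

Promo months 1–12 at r₀ = 0%/12 = 0; months 13+ at r₁ = 17.7%/12 = 0.01475.
After month 12 (no interest yet): B = $5,400.00 − 12·$225.00 = $2,700.00.
Then at r₁ with $225.00/mo: n₂ = −ln(1 − r₁·B/P)/ln(1+r₁) ≈ 13.30 → 14 more payments.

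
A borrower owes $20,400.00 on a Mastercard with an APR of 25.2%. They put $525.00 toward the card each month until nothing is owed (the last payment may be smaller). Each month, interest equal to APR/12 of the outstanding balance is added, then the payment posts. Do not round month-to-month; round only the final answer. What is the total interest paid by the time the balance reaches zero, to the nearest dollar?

$22,365

Monthly rate r = 25.2%/12 = 2.1% = 0.021.
Payoff takes n = ⌈−ln(1 − rB₀/P)/ln(1+r)⌉ = ⌈81.454⌉ = 82 payments; the last is $239.67.
Total paid = 81·$525.00 + $239.67 = $42,764.67.
Total interest = total paid − principal = $42,764.67 − $20,400.00 = $22,364.67.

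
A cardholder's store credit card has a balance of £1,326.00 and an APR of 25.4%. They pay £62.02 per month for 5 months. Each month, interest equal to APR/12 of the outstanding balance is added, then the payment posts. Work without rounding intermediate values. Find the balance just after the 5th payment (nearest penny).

Monthly rate r = 25.4%/12 = 2.11667% = 0.0211667.
Each month: B ← B·(1+r) − £62.02.
Month 1: interest £28.07; balance after payment £1,292.05.
Month 2: interest £27.35; balance after payment £1,257.38.
Month 3: interest £26.61; balance after payment £1,221.97.
Month 4: interest £25.87; balance after payment £1,185.81.
Month 5: interest £25.10; balance after payment £1,148.89.

£1,148.89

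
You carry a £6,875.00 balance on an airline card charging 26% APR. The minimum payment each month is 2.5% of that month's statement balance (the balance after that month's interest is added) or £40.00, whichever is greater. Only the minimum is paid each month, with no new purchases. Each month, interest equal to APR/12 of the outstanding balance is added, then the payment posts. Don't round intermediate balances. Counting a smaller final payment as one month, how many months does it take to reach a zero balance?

469 months

Monthly rate r = 26%/12 = 2.16667% = 0.0216667.
While 2.5% of the post-interest balance exceeds £40.00, each month B ← (B·(1+r))·(1 − 0.025), i.e. B shrinks by the factor (1+r)·0.975 = 0.99613.
This holds for months 1–382. Entering month 383 the balance is £1,560.13; 2.5% of the post-interest balance is now below £40.00, so the flat £40.00 minimum applies from here.
From month 383 a fixed £40.00 at rate r clears £1,560.13 in 87 more payments. Total: 382 + 87 = 469 months.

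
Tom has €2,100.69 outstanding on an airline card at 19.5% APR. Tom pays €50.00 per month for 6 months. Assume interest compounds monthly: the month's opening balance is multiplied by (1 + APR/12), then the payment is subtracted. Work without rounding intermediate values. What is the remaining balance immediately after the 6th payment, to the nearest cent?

€2,001.56

Monthly rate r = 19.5%/12 = 1.625% = 0.01625.
Each month: B ← B·(1+r) − €50.00.
Month 1: interest €34.14; balance after payment €2,084.83.
Month 2: interest €33.88; balance after payment €2,068.70.
Month 3: interest €33.62; balance after payment €2,052.32.
Month 4: interest €33.35; balance after payment €2,035.67.
Month 5: interest €33.08; balance after payment €2,018.75.
Month 6: interest €32.80; balance after payment €2,001.56.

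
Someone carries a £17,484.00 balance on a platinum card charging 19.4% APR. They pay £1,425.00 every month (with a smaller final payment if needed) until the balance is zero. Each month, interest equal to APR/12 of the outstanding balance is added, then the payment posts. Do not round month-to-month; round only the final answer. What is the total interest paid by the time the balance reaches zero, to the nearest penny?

Monthly rate r = 19.4%/12 = 1.61667% = 0.0161667.
Payoff takes n = ⌈−ln(1 − rB₀/P)/ln(1+r)⌉ = ⌈13.786⌉ = 14 payments; the last is £1,121.97.
Total paid = 13·£1,425.00 + £1,121.97 = £19,646.97.
Total interest = total paid − principal = £19,646.97 − £17,484.00 = £2,162.97.

£2,162.97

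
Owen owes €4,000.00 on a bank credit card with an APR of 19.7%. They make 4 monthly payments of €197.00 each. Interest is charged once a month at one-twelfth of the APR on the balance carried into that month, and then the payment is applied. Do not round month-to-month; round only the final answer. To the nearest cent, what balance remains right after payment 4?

€3,461.59

Monthly rate r = 19.7%/12 = 1.64167% = 0.0164167.
Each month: B ← B·(1+r) − €197.00.
Month 1: interest €65.67; balance after payment €3,868.67.
Month 2: interest €63.51; balance after payment €3,735.18.
Month 3: interest €61.32; balance after payment €3,599.50.
Month 4: interest €59.09; balance after payment €3,461.59.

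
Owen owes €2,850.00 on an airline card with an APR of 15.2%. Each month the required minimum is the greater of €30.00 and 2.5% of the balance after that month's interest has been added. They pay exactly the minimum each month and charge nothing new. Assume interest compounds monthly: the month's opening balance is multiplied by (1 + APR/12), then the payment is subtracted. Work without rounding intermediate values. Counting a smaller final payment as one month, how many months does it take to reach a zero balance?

Monthly rate r = 15.2%/12 = 1.26667% = 0.0126667.
While 2.5% of the post-interest balance exceeds €30.00, each month B ← (B·(1+r))·(1 − 0.025), i.e. B shrinks by the factor (1+r)·0.975 = 0.98735.
This holds for months 1–69. Entering month 70 the balance is €1,184.00; 2.5% of the post-interest balance is now below €30.00, so the flat €30.00 minimum applies from here.
From month 70 a fixed €30.00 at rate r clears €1,184.00 in 56 more payments. Total: 69 + 56 = 125 months.

125 months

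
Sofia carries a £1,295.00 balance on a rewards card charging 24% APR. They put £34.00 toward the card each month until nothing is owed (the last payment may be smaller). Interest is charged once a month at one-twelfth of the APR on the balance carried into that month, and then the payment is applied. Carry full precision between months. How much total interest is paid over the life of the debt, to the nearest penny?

£1,168.03

Monthly rate r = 24%/12 = 2% = 0.02.
Payoff takes n = ⌈−ln(1 − rB₀/P)/ln(1+r)⌉ = ⌈72.440⌉ = 73 payments; the last is £15.03.
Total paid = 72·£34.00 + £15.03 = £2,463.03.
Total interest = total paid − principal = £2,463.03 − £1,295.00 = £1,168.03.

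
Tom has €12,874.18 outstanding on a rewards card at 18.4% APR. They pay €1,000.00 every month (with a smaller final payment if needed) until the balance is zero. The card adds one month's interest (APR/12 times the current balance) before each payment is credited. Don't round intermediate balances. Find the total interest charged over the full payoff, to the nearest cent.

Monthly rate r = 18.4%/12 = 1.53333% = 0.0153333.
Payoff takes n = ⌈−ln(1 − rB₀/P)/ln(1+r)⌉ = ⌈14.451⌉ = 15 payments; the last is €453.12.
Total paid = 14·€1,000.00 + €453.12 = €14,453.12.
Total interest = total paid − principal = €14,453.12 − €12,874.18 = €1,578.94.

€1,578.94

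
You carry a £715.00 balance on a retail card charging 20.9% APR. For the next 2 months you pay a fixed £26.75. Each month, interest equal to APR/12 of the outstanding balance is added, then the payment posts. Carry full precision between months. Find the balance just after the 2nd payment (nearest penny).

Monthly rate r = 20.9%/12 = 1.74167% = 0.0174167.
Each month: B ← B·(1+r) − £26.75.
Month 1: interest £12.45; balance after payment £700.70.
Month 2: interest £12.20; balance after payment £686.16.

£686.16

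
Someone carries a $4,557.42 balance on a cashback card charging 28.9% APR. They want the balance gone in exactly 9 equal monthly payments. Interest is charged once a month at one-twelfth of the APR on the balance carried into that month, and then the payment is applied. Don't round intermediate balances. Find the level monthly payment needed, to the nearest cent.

Monthly rate r = 28.9%/12 = 2.40833% = 0.0240833.
Level-payment amortization: P = B₀·r / (1 − (1+r)^(−n)) = 4557.42·0.0240833 / (1 − 1.02408^(−9)).
Denominator 1 − (1+r)^(−9) = 0.192797838.
P = 109.758 / 0.192797838 ≈ 569.29.

$569.29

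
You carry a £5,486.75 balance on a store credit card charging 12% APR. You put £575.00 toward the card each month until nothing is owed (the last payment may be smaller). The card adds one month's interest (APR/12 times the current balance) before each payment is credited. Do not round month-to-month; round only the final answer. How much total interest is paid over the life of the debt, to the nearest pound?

£309

Monthly rate r = 12%/12 = 1% = 0.01.
Payoff takes n = ⌈−ln(1 − rB₀/P)/ln(1+r)⌉ = ⌈10.079⌉ = 11 payments; the last is £45.46.
Total paid = 10·£575.00 + £45.46 = £5,795.46.
Total interest = total paid − principal = £5,795.46 − £5,486.75 = £308.71.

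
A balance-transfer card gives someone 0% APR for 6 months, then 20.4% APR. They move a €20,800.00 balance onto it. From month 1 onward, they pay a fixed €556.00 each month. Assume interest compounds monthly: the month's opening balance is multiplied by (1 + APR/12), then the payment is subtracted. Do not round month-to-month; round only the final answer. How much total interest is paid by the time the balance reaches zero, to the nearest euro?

€7,720

Promo months 1–6 at r₀ = 0%/12 = 0; months 7+ at r₁ = 20.4%/12 = 0.017.
After month 6 (no interest yet): B = €20,800.00 − 6·€556.00 = €17,464.00.
Then at r₁ with €556.00/mo: n₂ = −ln(1 − r₁·B/P)/ln(1+r₁) ≈ 45.29 → 46 more payments.
Total paid = 51·€556.00 + €163.83 = €28,519.83; interest = €28,519.83 − €20,800.00 = €7,719.83.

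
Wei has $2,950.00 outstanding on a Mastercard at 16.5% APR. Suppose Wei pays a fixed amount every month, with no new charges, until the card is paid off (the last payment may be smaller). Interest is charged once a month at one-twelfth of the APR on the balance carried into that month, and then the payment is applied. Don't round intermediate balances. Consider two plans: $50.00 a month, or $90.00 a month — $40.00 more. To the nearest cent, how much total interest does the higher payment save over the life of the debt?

$2,156.29

Monthly rate r = 16.5%/12 = 1.375% = 0.01375.
At $50.00/mo: n = ⌈−ln(1 − rB₀/P)/ln(1+r)⌉ = 123 payments (last $4.64); total interest = total paid − $2,950.00 = $3,154.64.
At $90.00/mo: 44 payments (last $78.35); total interest $998.35.
Interest saved = $3,154.64 − $998.35 = $2,156.29.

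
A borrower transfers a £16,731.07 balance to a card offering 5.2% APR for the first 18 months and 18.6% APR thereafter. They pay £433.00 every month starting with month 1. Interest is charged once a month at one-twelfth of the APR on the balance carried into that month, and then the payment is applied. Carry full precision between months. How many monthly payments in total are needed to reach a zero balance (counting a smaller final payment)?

47 months

Promo months 1–18 at r₀ = 5.2%/12 = 0.00433333; months 19+ at r₁ = 18.6%/12 = 0.0155.
After month 18: iterate B ← B·(1+r₀) − £433.00 for 18 months → £9,997.47.
Then at r₁ with £433.00/mo: n₂ = −ln(1 − r₁·B/P)/ln(1+r₁) ≈ 28.80 → 29 more payments.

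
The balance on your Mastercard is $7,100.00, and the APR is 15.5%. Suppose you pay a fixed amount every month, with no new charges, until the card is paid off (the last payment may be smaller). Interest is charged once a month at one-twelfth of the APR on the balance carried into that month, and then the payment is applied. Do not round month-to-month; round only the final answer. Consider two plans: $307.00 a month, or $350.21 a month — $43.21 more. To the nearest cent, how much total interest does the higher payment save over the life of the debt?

$202.97

Monthly rate r = 15.5%/12 = 1.29167% = 0.0129167.
At $307.00/mo: n = ⌈−ln(1 − rB₀/P)/ln(1+r)⌉ = 28 payments (last $199.88); total interest = total paid − $7,100.00 = $1,388.88.
At $350.21/mo: 24 payments (last $231.08); total interest $1,185.91.
Interest saved = $1,388.88 − $1,185.91 = $202.97.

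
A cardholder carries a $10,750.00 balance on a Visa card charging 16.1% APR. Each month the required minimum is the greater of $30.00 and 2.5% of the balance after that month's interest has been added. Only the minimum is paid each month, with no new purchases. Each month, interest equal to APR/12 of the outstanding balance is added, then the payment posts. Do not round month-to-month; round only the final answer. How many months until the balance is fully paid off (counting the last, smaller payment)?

Monthly rate r = 16.1%/12 = 1.34167% = 0.0134167.
While 2.5% of the post-interest balance exceeds $30.00, each month B ← (B·(1+r))·(1 − 0.025), i.e. B shrinks by the factor (1+r)·0.975 = 0.98808.
This holds for months 1–184. Entering month 185 the balance is $1,183.74; 2.5% of the post-interest balance is now below $30.00, so the flat $30.00 minimum applies from here.
From month 185 a fixed $30.00 at rate r clears $1,183.74 in 57 more payments. Total: 184 + 57 = 241 months.

241 months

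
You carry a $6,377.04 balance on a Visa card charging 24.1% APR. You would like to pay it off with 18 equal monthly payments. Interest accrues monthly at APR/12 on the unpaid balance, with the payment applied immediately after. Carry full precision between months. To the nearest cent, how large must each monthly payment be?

Monthly rate r = 24.1%/12 = 2.00833% = 0.0200833.
Level-payment amortization: P = B₀·r / (1 − (1+r)^(−n)) = 6377.04·0.0200833 / (1 − 1.02008^(−18)).
Denominator 1 − (1+r)^(−18) = 0.300869472.
P = 128.072 / 0.300869472 ≈ 425.67.

$425.67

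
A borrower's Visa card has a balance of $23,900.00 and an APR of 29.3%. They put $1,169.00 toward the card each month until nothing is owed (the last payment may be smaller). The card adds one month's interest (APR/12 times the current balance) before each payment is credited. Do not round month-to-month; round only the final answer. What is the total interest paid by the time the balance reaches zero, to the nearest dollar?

$9,615

Monthly rate r = 29.3%/12 = 2.44167% = 0.0244167.
Payoff takes n = ⌈−ln(1 − rB₀/P)/ln(1+r)⌉ = ⌈28.667⌉ = 29 payments; the last is $782.54.
Total paid = 28·$1,169.00 + $782.54 = $33,514.54.
Total interest = total paid − principal = $33,514.54 − $23,900.00 = $9,614.54.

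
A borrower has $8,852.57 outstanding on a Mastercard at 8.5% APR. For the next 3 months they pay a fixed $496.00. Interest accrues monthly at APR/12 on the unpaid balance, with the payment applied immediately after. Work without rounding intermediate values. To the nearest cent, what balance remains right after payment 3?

$7,543.46

Monthly rate r = 8.5%/12 = 0.708333% = 0.00708333.
Each month: B ← B·(1+r) − $496.00.
Month 1: interest $62.71; balance after payment $8,419.28.
Month 2: interest $59.64; balance after payment $7,982.91.
Month 3: interest $56.55; balance after payment $7,543.46.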